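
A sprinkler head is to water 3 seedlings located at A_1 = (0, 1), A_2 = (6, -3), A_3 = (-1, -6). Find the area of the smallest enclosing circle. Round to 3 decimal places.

Side lengths²: A_1A_2² = 52, A_1A_3² = 50, A_2A_3² = 58.
Since A_2A_3² = 58 < 52 + 50 = 102, the triangle is acute, so the smallest enclosing circle is the circumcircle.
Circumcentre = (41/23, -65/23), r² = 9425/529.
Area = π·r² = π·9425/529 ≈ 55.973.

55.973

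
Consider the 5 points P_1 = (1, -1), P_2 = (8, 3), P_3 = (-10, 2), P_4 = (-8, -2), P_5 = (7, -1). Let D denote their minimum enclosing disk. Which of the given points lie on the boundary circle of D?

The farthest pair is P_2–P_3 with squared distance 325. The circle on this segment as diameter has centre (-1, 2.5) and r² = 325/4 = 81.25.
Check P_1: distance² to centre = 16.25 ≤ 81.25, so it lies inside.
All remaining points lie in this disk, and no smaller disk contains both endpoints, so this is the minimum enclosing circle.
The points at distance exactly r from the centre are P_2, P_3 — 2 points.

P_2, P_3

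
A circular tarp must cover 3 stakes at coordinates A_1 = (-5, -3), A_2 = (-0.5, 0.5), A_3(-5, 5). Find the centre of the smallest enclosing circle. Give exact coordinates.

Side lengths²: A_1A_2² = 32.5, A_1A_3² = 64, A_2A_3² = 40.5.
Since A_1A_3² = 64 < 40.5 + 32.5 = 73, the triangle is acute, so the smallest enclosing circle is the circumcircle.
Circumcentre = (-4.5, 1), r² = 16.25.
Centre = (-4.5, 1).

(-4.5, 1)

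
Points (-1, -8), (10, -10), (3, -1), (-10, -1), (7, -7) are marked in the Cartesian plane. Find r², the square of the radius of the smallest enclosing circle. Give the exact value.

120.25

A smallest enclosing disk is always determined by at most three of the input points on its boundary.
The farthest pair is (10, -10)–(-10, -1) with squared distance 481. The circle on this segment as diameter has centre (0, -5.5) and r² = 481/4 = 120.25.
Check (-1, -8): distance² to centre = 7.25 ≤ 120.25, so it lies inside.
All remaining points lie in this disk, and no smaller disk contains both endpoints, so this is the minimum enclosing circle.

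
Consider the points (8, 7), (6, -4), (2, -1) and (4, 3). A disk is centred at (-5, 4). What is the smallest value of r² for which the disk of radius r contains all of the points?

185

The required radius is the distance from (-5, 4) to the farthest point.
Squared distances: 178, 185, 74, 82.
Maximum is 185, attained at (6, -4).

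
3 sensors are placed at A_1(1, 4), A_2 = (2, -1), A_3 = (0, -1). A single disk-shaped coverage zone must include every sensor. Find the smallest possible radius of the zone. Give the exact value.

Side lengths²: A_1A_2² = 26, A_1A_3² = 26, A_2A_3² = 4.
Since A_1A_3² = 26 < 26 + 4 = 30, the triangle is acute, so the smallest enclosing circle is the circumcircle.
Circumcentre = (1, 1.4), r² = 6.76.
r = √(6.76) = 2.6.

2.6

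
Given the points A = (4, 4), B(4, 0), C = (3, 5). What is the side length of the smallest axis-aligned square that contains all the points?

The bounding box has width 1 and height 5.
An axis-aligned square enclosing the set must have side ≥ max(width, height).
So the minimum side is max(1, 5) = 5.

5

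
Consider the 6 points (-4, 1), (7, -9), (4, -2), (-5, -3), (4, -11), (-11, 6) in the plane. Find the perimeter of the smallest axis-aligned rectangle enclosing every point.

Width = max x − min x = 7 − (-11) = 18.
Height = max y − min y = 6 − (-11) = 17.
Perimeter = 2(18 + 17) = 70.

70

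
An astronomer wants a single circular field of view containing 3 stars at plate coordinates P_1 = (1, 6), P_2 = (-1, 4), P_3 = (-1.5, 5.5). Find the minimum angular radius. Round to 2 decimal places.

Side lengths²: P_1P_2² = 8, P_1P_3² = 6.5, P_2P_3² = 2.5.
Since P_1P_2² = 8 < 6.5 + 2.5 = 9, the triangle is acute, so the smallest enclosing circle is the circumcircle.
Circumcentre = (-0.125, 5.125), r² = 2.03125.
r = √(2.03125) ≈ 1.43.

1.43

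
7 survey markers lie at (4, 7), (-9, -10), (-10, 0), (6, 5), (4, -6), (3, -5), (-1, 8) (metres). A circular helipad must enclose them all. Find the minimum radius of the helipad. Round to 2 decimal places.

10.70

The minimum enclosing circle of a finite set is fixed by two of the points (as a diameter) or three (as a circumcircle).
The farthest pair is (4, 7)–(-9, -10) with squared distance 458. The circle on this segment as diameter has centre (-2.5, -1.5) and r² = 458/4 = 114.5.
Check (-10, 0): distance² to centre = 58.5 ≤ 114.5, so it lies inside.
All remaining points lie in this disk, and no smaller disk contains both endpoints, so this is the minimum enclosing circle.
r = √(114.5) ≈ 10.70.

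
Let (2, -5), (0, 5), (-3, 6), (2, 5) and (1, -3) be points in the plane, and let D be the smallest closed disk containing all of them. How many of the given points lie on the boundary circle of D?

The minimum enclosing circle of a finite set is fixed by two of the points (as a diameter) or three (as a circumcircle).
The farthest pair is (2, -5)–(-3, 6) with squared distance 146. The circle on this segment as diameter has centre (-0.5, 0.5) and r² = 146/4 = 36.5.
Check (0, 5): distance² to centre = 20.5 ≤ 36.5, so it lies inside.
All remaining points lie in this disk, and no smaller disk contains both endpoints, so this is the minimum enclosing circle.
The points at distance exactly r from the centre are (2, -5), (-3, 6) — 2 points.

2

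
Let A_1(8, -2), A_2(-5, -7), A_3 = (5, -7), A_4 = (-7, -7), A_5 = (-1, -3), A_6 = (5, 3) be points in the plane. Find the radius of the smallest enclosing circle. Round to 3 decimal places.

The minimum enclosing circle is determined by three boundary points: A_1, A_4, A_6.
Their circumcentre is (1/9, -10/3) with r² = 5185/81.
The farthest remaining point A_2 is at distance² 3205/81 ≤ 5185/81.
r = √(5185/81) ≈ 8.001.

8.001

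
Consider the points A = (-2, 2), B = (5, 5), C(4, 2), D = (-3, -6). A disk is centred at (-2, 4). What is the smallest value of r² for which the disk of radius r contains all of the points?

The required radius is the distance from (-2, 4) to the farthest point.
Squared distances: 4, 50, 40, 101.
Maximum is 101, attained at D.

101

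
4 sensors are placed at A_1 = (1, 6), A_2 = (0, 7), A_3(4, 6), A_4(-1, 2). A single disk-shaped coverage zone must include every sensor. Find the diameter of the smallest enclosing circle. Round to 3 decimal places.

6.410

The minimum enclosing circle is determined by three boundary points: A_2, A_3, A_4.
Their circumcentre is (59/42, 173/42) with r² = 9061/882.
The farthest remaining point A_1 is at distance² 3265/882 ≤ 9061/882.
Diameter = 2r = 2√(9061/882) ≈ 6.410.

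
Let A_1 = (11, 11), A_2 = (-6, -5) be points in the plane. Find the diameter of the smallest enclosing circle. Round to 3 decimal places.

23.345

The smallest circle enclosing two points has them as diameter endpoints.
Centre = midpoint = (2.5, 3); r² = |A_1A_2|²/4 = 545/4 = 136.25.
Diameter = 2r = 2√(136.25) ≈ 23.345.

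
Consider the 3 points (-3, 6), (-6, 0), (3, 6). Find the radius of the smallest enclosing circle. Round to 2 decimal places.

Call the three points A, B, C in the order given.
Side lengths²: AB² = 45, AC² = 36, BC² = 117.
Since BC² = 117 ≥ 45 + 36 = 81, the angle opposite BC is not acute, so the smallest enclosing circle has BC as diameter.
Centre = midpoint of BC = (-1.5, 3), r² = 117/4 = 29.25.
r = √(29.25) ≈ 5.41.

5.41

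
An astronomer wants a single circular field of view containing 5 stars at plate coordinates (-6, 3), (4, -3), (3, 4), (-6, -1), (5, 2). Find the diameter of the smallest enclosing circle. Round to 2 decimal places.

By Welzl's lemma the MEC is supported by two points (diametrically opposite) or three points (on a circumcircle).
The minimum enclosing circle is determined by three boundary points: (-6, 3), (4, -3), (5, 2).
Their circumcentre is (-19/28, 15/28) with r² = 13481/392.
The farthest remaining point (-6, -1) is at distance² 12025/392 ≤ 13481/392.
Diameter = 2r = 2√(13481/392) ≈ 11.73.

11.73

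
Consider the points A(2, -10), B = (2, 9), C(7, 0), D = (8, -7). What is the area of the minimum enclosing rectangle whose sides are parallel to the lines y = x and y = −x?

In coordinates u = x + y, v = x − y the rectangle is axis-aligned; the map (x,y)→(u,v) scales areas by 2.
u-values: -8, 11, 7, 1; range = 11 − (-8) = 19.
v-values: 12, -7, 7, 15; range = 15 − (-7) = 22.
Area = (19 × 22) / 2 = 209.

209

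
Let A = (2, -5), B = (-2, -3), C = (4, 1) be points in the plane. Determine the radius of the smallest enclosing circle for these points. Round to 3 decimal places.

Side lengths²: AB² = 20, AC² = 40, BC² = 52.
Since BC² = 52 < 40 + 20 = 60, the triangle is acute, so the smallest enclosing circle is the circumcircle.
Circumcentre = (9/7, -10/7), r² = 650/49.
r = √(650/49) ≈ 3.642.

3.642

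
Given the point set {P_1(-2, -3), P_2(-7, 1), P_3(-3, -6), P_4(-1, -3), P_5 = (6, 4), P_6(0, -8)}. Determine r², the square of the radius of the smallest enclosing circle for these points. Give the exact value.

28925/529

The minimum enclosing circle of a finite set is fixed by two of the points (as a diameter) or three (as a circumcircle).
The minimum enclosing circle is determined by three boundary points: P_2, P_5, P_6.
Their circumcentre is (5/23, -14/23) with r² = 28925/529.
The farthest remaining point P_3 is at distance² 20852/529 ≤ 28925/529.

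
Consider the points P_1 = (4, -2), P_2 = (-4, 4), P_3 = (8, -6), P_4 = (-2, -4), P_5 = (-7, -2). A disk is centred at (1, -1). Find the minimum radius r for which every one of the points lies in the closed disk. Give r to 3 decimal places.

8.602

The required radius is the distance from (1, -1) to the farthest point.
Squared distances: 10, 50, 74, 18, 65.
Maximum is 74, attained at P_3.
r = √74 ≈ 8.602.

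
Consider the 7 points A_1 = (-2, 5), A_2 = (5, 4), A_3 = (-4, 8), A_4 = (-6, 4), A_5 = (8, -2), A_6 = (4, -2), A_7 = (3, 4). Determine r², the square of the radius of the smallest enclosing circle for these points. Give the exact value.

17690/289

A smallest enclosing disk is always determined by at most three of the input points on its boundary.
The minimum enclosing circle is determined by three boundary points: A_3, A_4, A_5.
Their circumcentre is (29/17, 45/17) with r² = 17690/289.
The farthest remaining point A_6 is at distance² 7762/289 ≤ 17690/289.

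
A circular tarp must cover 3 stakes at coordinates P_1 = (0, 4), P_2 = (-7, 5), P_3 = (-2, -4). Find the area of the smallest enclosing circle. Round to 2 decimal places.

84.14

Side lengths²: P_1P_2² = 50, P_1P_3² = 68, P_2P_3² = 106.
Since P_2P_3² = 106 < 68 + 50 = 118, the triangle is acute, so the smallest enclosing circle is the circumcircle.
Circumcentre = (-117/29, 22/29), r² = 22525/841.
Area = π·r² = π·22525/841 ≈ 84.14.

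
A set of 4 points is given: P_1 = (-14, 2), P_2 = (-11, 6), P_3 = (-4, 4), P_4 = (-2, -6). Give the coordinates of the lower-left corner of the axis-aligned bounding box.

(-14, -6)

x-range [-14, -2], y-range [-6, 6].
The lower-left corner is (-14, -6).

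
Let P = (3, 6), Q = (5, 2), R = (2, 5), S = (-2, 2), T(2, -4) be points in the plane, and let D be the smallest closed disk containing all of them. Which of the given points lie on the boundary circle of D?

P, T

A smallest enclosing disk is always determined by at most three of the input points on its boundary.
The farthest pair is P–T with squared distance 101. The circle on this segment as diameter has centre (2.5, 1) and r² = 101/4 = 25.25.
Check Q: distance² to centre = 7.25 ≤ 25.25, so it lies inside.
All remaining points lie in this disk, and no smaller disk contains both endpoints, so this is the minimum enclosing circle.
The points at distance exactly r from the centre are P, T — 2 points.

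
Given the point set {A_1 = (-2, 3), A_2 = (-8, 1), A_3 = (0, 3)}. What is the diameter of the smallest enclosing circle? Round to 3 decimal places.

8.246

Side lengths²: A_1A_2² = 40, A_1A_3² = 4, A_2A_3² = 68.
Since A_2A_3² = 68 ≥ 40 + 4 = 44, the angle opposite A_2A_3 is not acute, so the smallest enclosing circle has A_2A_3 as diameter.
Centre = midpoint of A_2A_3 = (-4, 2), r² = 68/4 = 17.
Diameter = 2r = 2√17 ≈ 8.246.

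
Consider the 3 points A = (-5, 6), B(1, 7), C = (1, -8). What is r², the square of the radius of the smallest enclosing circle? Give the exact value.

1073/18

Side lengths²: AB² = 37, AC² = 232, BC² = 225.
Since AC² = 232 < 225 + 37 = 262, the triangle is acute, so the smallest enclosing circle is the circumcircle.
Circumcentre = (-5/6, -0.5), r² = 1073/18.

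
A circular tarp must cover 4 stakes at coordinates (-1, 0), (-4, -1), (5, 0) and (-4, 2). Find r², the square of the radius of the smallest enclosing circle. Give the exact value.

3485/162

A smallest enclosing disk is always determined by at most three of the input points on its boundary.
The minimum enclosing circle is determined by three boundary points: (-4, -1), (5, 0), (-4, 2).
Their circumcentre is (7/18, 0.5) with r² = 3485/162.
The farthest remaining point (-1, 0) is at distance² 353/162 ≤ 3485/162.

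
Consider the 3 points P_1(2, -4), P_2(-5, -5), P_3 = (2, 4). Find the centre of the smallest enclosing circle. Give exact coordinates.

(-1.5, -0.5)

Side lengths²: P_1P_2² = 50, P_1P_3² = 64, P_2P_3² = 130.
Since P_2P_3² = 130 ≥ 64 + 50 = 114, the angle opposite P_2P_3 is not acute, so the smallest enclosing circle has P_2P_3 as diameter.
Centre = midpoint of P_2P_3 = (-1.5, -0.5), r² = 130/4 = 32.5.
Centre = (-1.5, -0.5).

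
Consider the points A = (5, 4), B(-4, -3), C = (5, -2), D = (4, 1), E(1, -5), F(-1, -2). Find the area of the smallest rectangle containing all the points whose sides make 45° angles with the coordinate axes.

64

In coordinates u = x + y, v = x − y the rectangle is axis-aligned; the map (x,y)→(u,v) scales areas by 2.
u-values: 9, -7, 3, 5, -4, -3; range = 9 − (-7) = 16.
v-values: 1, -1, 7, 3, 6, 1; range = 7 − (-1) = 8.
Area = (16 × 8) / 2 = 64.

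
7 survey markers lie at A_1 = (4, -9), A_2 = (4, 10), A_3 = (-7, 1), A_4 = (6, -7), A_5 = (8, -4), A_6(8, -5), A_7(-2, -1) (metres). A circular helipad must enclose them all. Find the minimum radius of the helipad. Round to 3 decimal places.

A smallest enclosing disk is always determined by at most three of the input points on its boundary.
The minimum enclosing circle is determined by three boundary points: A_1, A_2, A_3.
Their circumcentre is (57/22, 0.5) with r² = 22321/242.
The farthest remaining point A_4 is at distance² 16425/242 ≤ 22321/242.
r = √(22321/242) ≈ 9.604.

9.604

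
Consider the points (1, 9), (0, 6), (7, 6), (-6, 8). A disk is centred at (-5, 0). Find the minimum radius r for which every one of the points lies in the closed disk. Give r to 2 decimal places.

The required radius is the distance from (-5, 0) to the farthest point.
Squared distances: 117, 61, 180, 65.
Maximum is 180, attained at (7, 6).
r = √180 ≈ 13.42.

13.42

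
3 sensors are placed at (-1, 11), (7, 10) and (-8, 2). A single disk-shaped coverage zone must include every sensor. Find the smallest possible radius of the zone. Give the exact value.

8.5

Call the three points A, B, C in the order given.
Side lengths²: AB² = 65, AC² = 130, BC² = 289.
Since BC² = 289 ≥ 130 + 65 = 195, the angle opposite BC is not acute, so the smallest enclosing circle has BC as diameter.
Centre = midpoint of BC = (-0.5, 6), r² = 289/4 = 72.25.
r = √(72.25) = 8.5.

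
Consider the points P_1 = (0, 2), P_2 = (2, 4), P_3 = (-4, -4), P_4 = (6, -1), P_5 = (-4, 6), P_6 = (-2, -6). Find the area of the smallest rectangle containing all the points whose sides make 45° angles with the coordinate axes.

In coordinates u = x + y, v = x − y the rectangle is axis-aligned; the map (x,y)→(u,v) scales areas by 2.
u-values: 2, 6, -8, 5, 2, -8; range = 6 − (-8) = 14.
v-values: -2, -2, 0, 7, -10, 4; range = 7 − (-10) = 17.
Area = (14 × 17) / 2 = 119.

119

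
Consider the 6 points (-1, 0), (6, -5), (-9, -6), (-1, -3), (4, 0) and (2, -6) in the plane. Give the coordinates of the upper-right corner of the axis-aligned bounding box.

x-range [-9, 6], y-range [-6, 0].
The upper-right corner is (6, 0).

(6, 0)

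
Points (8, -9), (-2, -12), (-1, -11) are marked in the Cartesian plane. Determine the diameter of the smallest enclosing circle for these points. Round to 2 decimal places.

Call the three points A, B, C in the order given.
Side lengths²: AB² = 109, AC² = 85, BC² = 2.
Since AB² = 109 ≥ 85 + 2 = 87, the angle opposite AB is not acute, so the smallest enclosing circle has AB as diameter.
Centre = midpoint of AB = (3, -10.5), r² = 109/4 = 27.25.
Diameter = 2r = 2√(27.25) ≈ 10.44.

10.44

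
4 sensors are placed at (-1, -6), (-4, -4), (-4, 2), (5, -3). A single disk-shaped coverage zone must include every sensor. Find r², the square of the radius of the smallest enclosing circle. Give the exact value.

The minimum enclosing circle is determined by three boundary points: (-4, -4), (-4, 2), (5, -3).
Their circumcentre is (2/9, -1) with r² = 2173/81.
The farthest remaining point (-1, -6) is at distance² 2146/81 ≤ 2173/81.

2173/81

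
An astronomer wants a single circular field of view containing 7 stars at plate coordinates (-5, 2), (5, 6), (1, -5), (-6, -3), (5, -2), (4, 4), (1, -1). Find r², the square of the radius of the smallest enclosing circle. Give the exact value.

The minimum enclosing circle of a finite set is fixed by two of the points (as a diameter) or three (as a circumcircle).
The farthest pair is (5, 6)–(-6, -3) with squared distance 202. The circle on this segment as diameter has centre (-0.5, 1.5) and r² = 202/4 = 50.5.
Check (-5, 2): distance² to centre = 20.5 ≤ 50.5, so it lies inside.
All remaining points lie in this disk, and no smaller disk contains both endpoints, so this is the minimum enclosing circle.

50.5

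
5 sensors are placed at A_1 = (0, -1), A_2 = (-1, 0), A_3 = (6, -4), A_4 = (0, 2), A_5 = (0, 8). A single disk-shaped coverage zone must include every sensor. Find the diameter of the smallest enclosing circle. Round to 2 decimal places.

The minimum enclosing circle of a finite set is fixed by two of the points (as a diameter) or three (as a circumcircle).
The farthest pair is A_3–A_5 with squared distance 180. The circle on this segment as diameter has centre (3, 2) and r² = 180/4 = 45.
Check A_1: distance² to centre = 18 ≤ 45, so it lies inside.
All remaining points lie in this disk, and no smaller disk contains both endpoints, so this is the minimum enclosing circle.
Diameter = 2r = 2√45 ≈ 13.42.

13.42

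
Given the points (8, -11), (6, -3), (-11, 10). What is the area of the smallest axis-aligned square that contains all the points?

441

The bounding box has width 19 and height 21.
An axis-aligned square enclosing the set must have side ≥ max(width, height).
So the minimum side is max(19, 21) = 21.
Area = 21² = 441.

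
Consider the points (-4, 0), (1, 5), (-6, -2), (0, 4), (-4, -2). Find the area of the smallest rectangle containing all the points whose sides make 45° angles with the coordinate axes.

14

In coordinates u = x + y, v = x − y the rectangle is axis-aligned; the map (x,y)→(u,v) scales areas by 2.
u-values: -4, 6, -8, 4, -6; range = 6 − (-8) = 14.
v-values: -4, -4, -4, -4, -2; range = -2 − (-4) = 2.
Area = (14 × 2) / 2 = 14.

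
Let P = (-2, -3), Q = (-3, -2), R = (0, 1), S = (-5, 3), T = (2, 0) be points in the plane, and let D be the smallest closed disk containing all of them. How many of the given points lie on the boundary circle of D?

3

The minimum enclosing circle is determined by three boundary points: P, S, T.
Their circumcentre is (-39/22, 19/22) with r² = 3625/242.
The farthest remaining point Q is at distance² 2349/242 ≤ 3625/242.
The points at distance exactly r from the centre are P, S, T — 3 points.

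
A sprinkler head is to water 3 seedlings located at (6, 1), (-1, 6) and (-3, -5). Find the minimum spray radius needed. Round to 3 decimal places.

5.979

Call the three points A, B, C in the order given.
Side lengths²: AB² = 74, AC² = 117, BC² = 125.
Since BC² = 125 < 117 + 74 = 191, the triangle is acute, so the smallest enclosing circle is the circumcircle.
Circumcentre = (5/58, 7/58), r² = 60125/1682.
r = √(60125/1682) ≈ 5.979.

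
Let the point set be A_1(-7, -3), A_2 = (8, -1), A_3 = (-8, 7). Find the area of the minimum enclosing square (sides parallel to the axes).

The bounding box has width 16 and height 10.
An axis-aligned square enclosing the set must have side ≥ max(width, height).
So the minimum side is max(16, 10) = 16.
Area = 16² = 256.

256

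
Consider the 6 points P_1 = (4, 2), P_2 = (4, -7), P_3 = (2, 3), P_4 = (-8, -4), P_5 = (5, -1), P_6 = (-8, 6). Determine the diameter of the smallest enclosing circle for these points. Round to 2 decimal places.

The farthest pair is P_2–P_6 with squared distance 313. The circle on this segment as diameter has centre (-2, -0.5) and r² = 313/4 = 78.25.
Check P_1: distance² to centre = 42.25 ≤ 78.25, so it lies inside.
All remaining points lie in this disk, and no smaller disk contains both endpoints, so this is the minimum enclosing circle.
Diameter = 2r = 2√(78.25) ≈ 17.69.

17.69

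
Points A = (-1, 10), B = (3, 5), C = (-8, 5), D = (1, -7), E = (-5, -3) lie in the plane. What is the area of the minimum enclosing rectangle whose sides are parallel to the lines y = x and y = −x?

178.5

In coordinates u = x + y, v = x − y the rectangle is axis-aligned; the map (x,y)→(u,v) scales areas by 2.
u-values: 9, 8, -3, -6, -8; range = 9 − (-8) = 17.
v-values: -11, -2, -13, 8, -2; range = 8 − (-13) = 21.
Area = (17 × 21) / 2 = 178.5.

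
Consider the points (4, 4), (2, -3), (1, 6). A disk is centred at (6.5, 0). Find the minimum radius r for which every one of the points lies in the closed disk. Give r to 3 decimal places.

The required radius is the distance from (6.5, 0) to the farthest point.
Squared distances: 22.25, 29.25, 66.25.
Maximum is 66.25, attained at (1, 6).
r = √(66.25) ≈ 8.139.

8.139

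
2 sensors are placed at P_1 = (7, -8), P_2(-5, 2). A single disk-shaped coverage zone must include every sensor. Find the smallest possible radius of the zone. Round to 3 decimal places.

The smallest circle enclosing two points has them as diameter endpoints.
Centre = midpoint = (1, -3); r² = |P_1P_2|²/4 = 244/4 = 61.
r = √61 ≈ 7.810.

7.810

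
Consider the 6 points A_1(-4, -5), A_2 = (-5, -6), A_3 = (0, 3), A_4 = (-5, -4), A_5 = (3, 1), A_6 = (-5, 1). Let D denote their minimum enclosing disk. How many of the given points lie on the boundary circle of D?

By Welzl's lemma the MEC is supported by two points (diametrically opposite) or three points (on a circumcircle).
The minimum enclosing circle is determined by three boundary points: A_2, A_3, A_5.
Their circumcentre is (-95/74, -161/74) with r² = 77857/2738.
The farthest remaining point A_6 is at distance² 65425/2738 ≤ 77857/2738.
The points at distance exactly r from the centre are A_2, A_3, A_5 — 3 points.

3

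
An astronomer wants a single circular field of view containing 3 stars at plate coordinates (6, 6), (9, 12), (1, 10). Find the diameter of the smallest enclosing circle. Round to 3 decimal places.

Call the three points A, B, C in the order given.
Side lengths²: AB² = 45, AC² = 41, BC² = 68.
Since BC² = 68 < 45 + 41 = 86, the triangle is acute, so the smallest enclosing circle is the circumcircle.
Circumcentre = (73/14, 71/7), r² = 3485/196.
Diameter = 2r = 2√(3485/196) ≈ 8.433.

8.433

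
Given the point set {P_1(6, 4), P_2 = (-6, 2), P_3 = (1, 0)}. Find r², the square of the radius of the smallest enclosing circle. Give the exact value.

37

Side lengths²: P_1P_2² = 148, P_1P_3² = 41, P_2P_3² = 53.
Since P_1P_2² = 148 ≥ 53 + 41 = 94, the angle opposite P_1P_2 is not acute, so the smallest enclosing circle has P_1P_2 as diameter.
Centre = midpoint of P_1P_2 = (0, 3), r² = 148/4 = 37.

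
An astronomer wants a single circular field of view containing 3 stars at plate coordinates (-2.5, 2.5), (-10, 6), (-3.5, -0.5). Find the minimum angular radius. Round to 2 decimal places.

4.60

Call the three points A, B, C in the order given.
Side lengths²: AB² = 68.5, AC² = 10, BC² = 84.5.
Since BC² = 84.5 ≥ 68.5 + 10 = 78.5, the angle opposite BC is not acute, so the smallest enclosing circle has BC as diameter.
Centre = midpoint of BC = (-6.75, 2.75), r² = 84.5/4 = 21.125.
r = √(21.125) ≈ 4.60.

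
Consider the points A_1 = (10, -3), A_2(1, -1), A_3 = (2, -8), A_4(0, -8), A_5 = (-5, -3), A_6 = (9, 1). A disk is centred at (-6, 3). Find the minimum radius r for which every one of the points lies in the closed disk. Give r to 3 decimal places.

The required radius is the distance from (-6, 3) to the farthest point.
Squared distances: 292, 65, 185, 157, 37, 229.
Maximum is 292, attained at A_1.
r = √292 ≈ 17.088.

17.088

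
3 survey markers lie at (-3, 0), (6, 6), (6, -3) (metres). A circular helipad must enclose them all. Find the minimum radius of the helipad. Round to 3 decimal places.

5.701

Call the three points A, B, C in the order given.
Side lengths²: AB² = 117, AC² = 90, BC² = 81.
Since AB² = 117 < 90 + 81 = 171, the triangle is acute, so the smallest enclosing circle is the circumcircle.
Circumcentre = (2.5, 1.5), r² = 32.5.
r = √(32.5) ≈ 5.701.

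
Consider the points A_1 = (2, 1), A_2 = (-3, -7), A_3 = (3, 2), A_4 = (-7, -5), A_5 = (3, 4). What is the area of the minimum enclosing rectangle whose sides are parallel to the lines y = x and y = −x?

57

In coordinates u = x + y, v = x − y the rectangle is axis-aligned; the map (x,y)→(u,v) scales areas by 2.
u-values: 3, -10, 5, -12, 7; range = 7 − (-12) = 19.
v-values: 1, 4, 1, -2, -1; range = 4 − (-2) = 6.
Area = (19 × 6) / 2 = 57.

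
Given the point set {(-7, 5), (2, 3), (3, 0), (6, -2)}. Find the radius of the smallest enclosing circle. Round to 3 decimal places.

The farthest pair is (-7, 5)–(6, -2) with squared distance 218. The circle on this segment as diameter has centre (-0.5, 1.5) and r² = 218/4 = 54.5.
Check (2, 3): distance² to centre = 8.5 ≤ 54.5, so it lies inside.
All remaining points lie in this disk, and no smaller disk contains both endpoints, so this is the minimum enclosing circle.
r = √(54.5) ≈ 7.382.

7.382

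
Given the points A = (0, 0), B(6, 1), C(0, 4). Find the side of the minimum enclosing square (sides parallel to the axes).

6

The bounding box has width 6 and height 4.
An axis-aligned square enclosing the set must have side ≥ max(width, height).
So the minimum side is max(6, 4) = 6.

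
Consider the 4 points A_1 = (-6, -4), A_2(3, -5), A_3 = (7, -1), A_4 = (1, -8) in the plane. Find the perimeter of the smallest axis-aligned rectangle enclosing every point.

40

Width = max x − min x = 7 − (-6) = 13.
Height = max y − min y = -1 − (-8) = 7.
Perimeter = 2(13 + 7) = 40.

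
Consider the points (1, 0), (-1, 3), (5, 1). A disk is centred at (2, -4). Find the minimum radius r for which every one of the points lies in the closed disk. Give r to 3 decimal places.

7.616

The required radius is the distance from (2, -4) to the farthest point.
Squared distances: 17, 58, 34.
Maximum is 58, attained at (-1, 3).
r = √58 ≈ 7.616.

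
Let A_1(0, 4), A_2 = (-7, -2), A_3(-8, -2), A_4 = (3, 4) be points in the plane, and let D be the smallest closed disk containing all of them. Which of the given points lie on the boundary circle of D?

A_3, A_4

By Welzl's lemma the MEC is supported by two points (diametrically opposite) or three points (on a circumcircle).
The farthest pair is A_3–A_4 with squared distance 157. The circle on this segment as diameter has centre (-2.5, 1) and r² = 157/4 = 39.25.
Check A_1: distance² to centre = 15.25 ≤ 39.25, so it lies inside.
All remaining points lie in this disk, and no smaller disk contains both endpoints, so this is the minimum enclosing circle.
The points at distance exactly r from the centre are A_3, A_4 — 2 points.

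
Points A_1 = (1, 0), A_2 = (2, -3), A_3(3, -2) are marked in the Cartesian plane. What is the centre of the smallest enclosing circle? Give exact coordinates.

Side lengths²: A_1A_2² = 10, A_1A_3² = 8, A_2A_3² = 2.
Since A_1A_2² = 10 ≥ 8 + 2 = 10, the angle opposite A_1A_2 is not acute, so the smallest enclosing circle has A_1A_2 as diameter.
Centre = midpoint of A_1A_2 = (1.5, -1.5), r² = 10/4 = 2.5.
Centre = (1.5, -1.5).

(1.5, -1.5)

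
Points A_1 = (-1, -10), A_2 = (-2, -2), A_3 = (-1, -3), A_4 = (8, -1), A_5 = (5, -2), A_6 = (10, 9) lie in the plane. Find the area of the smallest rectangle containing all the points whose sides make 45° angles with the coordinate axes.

135

In coordinates u = x + y, v = x − y the rectangle is axis-aligned; the map (x,y)→(u,v) scales areas by 2.
u-values: -11, -4, -4, 7, 3, 19; range = 19 − (-11) = 30.
v-values: 9, 0, 2, 9, 7, 1; range = 9 − 0 = 9.
Area = (30 × 9) / 2 = 135.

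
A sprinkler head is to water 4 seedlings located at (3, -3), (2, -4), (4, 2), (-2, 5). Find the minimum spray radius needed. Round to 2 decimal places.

By Welzl's lemma the MEC is supported by two points (diametrically opposite) or three points (on a circumcircle).
The farthest pair is (2, -4)–(-2, 5) with squared distance 97. The circle on this segment as diameter has centre (0, 0.5) and r² = 97/4 = 24.25.
Check (3, -3): distance² to centre = 21.25 ≤ 24.25, so it lies inside.
All remaining points lie in this disk, and no smaller disk contains both endpoints, so this is the minimum enclosing circle.
r = √(24.25) ≈ 4.92.

4.92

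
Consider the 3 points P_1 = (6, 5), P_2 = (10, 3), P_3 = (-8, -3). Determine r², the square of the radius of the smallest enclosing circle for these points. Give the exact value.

Side lengths²: P_1P_2² = 20, P_1P_3² = 260, P_2P_3² = 360.
Since P_2P_3² = 360 ≥ 260 + 20 = 280, the angle opposite P_2P_3 is not acute, so the smallest enclosing circle has P_2P_3 as diameter.
Centre = midpoint of P_2P_3 = (1, 0), r² = 360/4 = 90.

90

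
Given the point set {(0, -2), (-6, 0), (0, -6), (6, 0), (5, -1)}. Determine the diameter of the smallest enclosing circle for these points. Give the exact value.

12

The farthest pair is (-6, 0)–(6, 0) with squared distance 144. The circle on this segment as diameter has centre (0, 0) and r² = 144/4 = 36.
Check (0, -2): distance² to centre = 4 ≤ 36, so it lies inside.
All remaining points lie in this disk, and no smaller disk contains both endpoints, so this is the minimum enclosing circle.
Diameter = 2r = 2√36 = 12.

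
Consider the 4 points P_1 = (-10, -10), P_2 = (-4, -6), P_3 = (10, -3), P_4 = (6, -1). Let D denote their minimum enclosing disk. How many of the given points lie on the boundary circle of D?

The minimum enclosing circle of a finite set is fixed by two of the points (as a diameter) or three (as a circumcircle).
The farthest pair is P_1–P_3 with squared distance 449. The circle on this segment as diameter has centre (0, -6.5) and r² = 449/4 = 112.25.
Check P_2: distance² to centre = 16.25 ≤ 112.25, so it lies inside.
All remaining points lie in this disk, and no smaller disk contains both endpoints, so this is the minimum enclosing circle.
The points at distance exactly r from the centre are P_1, P_3 — 2 points.

2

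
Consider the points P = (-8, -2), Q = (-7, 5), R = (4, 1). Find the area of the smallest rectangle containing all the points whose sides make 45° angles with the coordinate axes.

In coordinates u = x + y, v = x − y the rectangle is axis-aligned; the map (x,y)→(u,v) scales areas by 2.
u-values: -10, -2, 5; range = 5 − (-10) = 15.
v-values: -6, -12, 3; range = 3 − (-12) = 15.
Area = (15 × 15) / 2 = 112.5.

112.5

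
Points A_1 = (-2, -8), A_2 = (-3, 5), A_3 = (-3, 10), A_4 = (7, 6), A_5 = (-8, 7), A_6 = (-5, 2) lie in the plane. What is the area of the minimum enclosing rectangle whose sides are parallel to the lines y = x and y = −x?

In coordinates u = x + y, v = x − y the rectangle is axis-aligned; the map (x,y)→(u,v) scales areas by 2.
u-values: -10, 2, 7, 13, -1, -3; range = 13 − (-10) = 23.
v-values: 6, -8, -13, 1, -15, -7; range = 6 − (-15) = 21.
Area = (23 × 21) / 2 = 241.5.

241.5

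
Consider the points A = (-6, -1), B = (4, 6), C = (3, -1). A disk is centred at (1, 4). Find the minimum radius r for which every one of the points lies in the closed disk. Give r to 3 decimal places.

8.602

The required radius is the distance from (1, 4) to the farthest point.
Squared distances: 74, 13, 29.
Maximum is 74, attained at A.
r = √74 ≈ 8.602.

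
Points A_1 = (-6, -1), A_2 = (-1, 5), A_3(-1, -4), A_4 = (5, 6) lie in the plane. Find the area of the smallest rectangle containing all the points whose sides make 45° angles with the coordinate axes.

81

In coordinates u = x + y, v = x − y the rectangle is axis-aligned; the map (x,y)→(u,v) scales areas by 2.
u-values: -7, 4, -5, 11; range = 11 − (-7) = 18.
v-values: -5, -6, 3, -1; range = 3 − (-6) = 9.
Area = (18 × 9) / 2 = 81.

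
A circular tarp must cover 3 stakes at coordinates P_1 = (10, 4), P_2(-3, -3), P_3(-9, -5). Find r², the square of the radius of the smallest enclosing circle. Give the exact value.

Side lengths²: P_1P_2² = 218, P_1P_3² = 442, P_2P_3² = 40.
Since P_1P_3² = 442 ≥ 218 + 40 = 258, the angle opposite P_1P_3 is not acute, so the smallest enclosing circle has P_1P_3 as diameter.
Centre = midpoint of P_1P_3 = (0.5, -0.5), r² = 442/4 = 110.5.

110.5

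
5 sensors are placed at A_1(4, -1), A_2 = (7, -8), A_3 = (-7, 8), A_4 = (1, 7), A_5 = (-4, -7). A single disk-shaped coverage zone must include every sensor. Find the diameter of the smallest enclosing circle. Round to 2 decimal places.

A smallest enclosing disk is always determined by at most three of the input points on its boundary.
The farthest pair is A_2–A_3 with squared distance 452. The circle on this segment as diameter has centre (0, 0) and r² = 452/4 = 113.
Check A_1: distance² to centre = 17 ≤ 113, so it lies inside.
All remaining points lie in this disk, and no smaller disk contains both endpoints, so this is the minimum enclosing circle.
Diameter = 2r = 2√113 ≈ 21.26.

21.26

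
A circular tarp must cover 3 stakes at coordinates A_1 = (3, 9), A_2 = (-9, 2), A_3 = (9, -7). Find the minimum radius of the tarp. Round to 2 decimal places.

Side lengths²: A_1A_2² = 193, A_1A_3² = 292, A_2A_3² = 405.
Since A_2A_3² = 405 < 292 + 193 = 485, the triangle is acute, so the smallest enclosing circle is the circumcircle.
Circumcentre = (10/13, -25/26), r² = 70445/676.
r = √(70445/676) ≈ 10.21.

10.21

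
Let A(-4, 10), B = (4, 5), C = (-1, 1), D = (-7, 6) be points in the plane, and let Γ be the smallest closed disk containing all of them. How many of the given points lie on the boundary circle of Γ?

By Welzl's lemma the MEC is supported by two points (diametrically opposite) or three points (on a circumcircle).
The farthest pair is B–D with squared distance 122. The circle on this segment as diameter has centre (-1.5, 5.5) and r² = 122/4 = 30.5.
Check A: distance² to centre = 26.5 ≤ 30.5, so it lies inside.
All remaining points lie in this disk, and no smaller disk contains both endpoints, so this is the minimum enclosing circle.
The points at distance exactly r from the centre are B, D — 2 points.

2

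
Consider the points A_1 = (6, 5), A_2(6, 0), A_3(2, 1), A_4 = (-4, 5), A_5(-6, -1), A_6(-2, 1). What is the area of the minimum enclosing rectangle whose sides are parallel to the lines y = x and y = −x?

In coordinates u = x + y, v = x − y the rectangle is axis-aligned; the map (x,y)→(u,v) scales areas by 2.
u-values: 11, 6, 3, 1, -7, -1; range = 11 − (-7) = 18.
v-values: 1, 6, 1, -9, -5, -3; range = 6 − (-9) = 15.
Area = (18 × 15) / 2 = 135.

135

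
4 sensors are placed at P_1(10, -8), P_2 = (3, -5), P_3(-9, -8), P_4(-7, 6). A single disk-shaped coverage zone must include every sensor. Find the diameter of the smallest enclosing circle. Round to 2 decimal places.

22.25

The minimum enclosing circle is determined by three boundary points: P_1, P_3, P_4.
Their circumcentre is (0.5, -31/14) with r² = 12125/98.
The farthest remaining point P_2 is at distance² 1373/98 ≤ 12125/98.
Diameter = 2r = 2√(12125/98) ≈ 22.25.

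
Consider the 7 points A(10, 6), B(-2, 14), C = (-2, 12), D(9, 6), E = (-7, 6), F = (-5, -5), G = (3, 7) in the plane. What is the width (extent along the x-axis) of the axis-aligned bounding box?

max x = 10, min x = -7, so width = 17.

17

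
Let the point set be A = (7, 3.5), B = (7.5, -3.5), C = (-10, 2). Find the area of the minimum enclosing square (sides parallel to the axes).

306.25

The bounding box has width 17.5 and height 7.
An axis-aligned square enclosing the set must have side ≥ max(width, height).
So the minimum side is max(17.5, 7) = 17.5.
Area = 17.5² = 306.25.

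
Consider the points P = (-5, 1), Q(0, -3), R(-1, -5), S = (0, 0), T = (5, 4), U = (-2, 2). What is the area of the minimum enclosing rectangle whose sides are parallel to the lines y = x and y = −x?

In coordinates u = x + y, v = x − y the rectangle is axis-aligned; the map (x,y)→(u,v) scales areas by 2.
u-values: -4, -3, -6, 0, 9, 0; range = 9 − (-6) = 15.
v-values: -6, 3, 4, 0, 1, -4; range = 4 − (-6) = 10.
Area = (15 × 10) / 2 = 75.

75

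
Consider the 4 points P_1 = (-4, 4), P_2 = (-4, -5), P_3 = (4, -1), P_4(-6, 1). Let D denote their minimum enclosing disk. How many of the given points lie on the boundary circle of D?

A smallest enclosing disk is always determined by at most three of the input points on its boundary.
The minimum enclosing circle is determined by three boundary points: P_1, P_2, P_3.
Their circumcentre is (-1.25, -0.5) with r² = 27.8125.
The farthest remaining point P_4 is at distance² 24.8125 ≤ 27.8125.
The points at distance exactly r from the centre are P_1, P_2, P_3 — 3 points.

3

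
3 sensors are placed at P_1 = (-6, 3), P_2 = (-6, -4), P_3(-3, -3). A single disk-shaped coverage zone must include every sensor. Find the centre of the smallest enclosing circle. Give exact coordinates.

Side lengths²: P_1P_2² = 49, P_1P_3² = 45, P_2P_3² = 10.
Since P_1P_2² = 49 < 45 + 10 = 55, the triangle is acute, so the smallest enclosing circle is the circumcircle.
Circumcentre = (-5.5, -0.5), r² = 12.5.
Centre = (-5.5, -0.5).

(-5.5, -0.5)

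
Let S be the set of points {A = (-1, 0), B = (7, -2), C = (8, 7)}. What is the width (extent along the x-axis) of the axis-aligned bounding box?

9

max x = 8, min x = -1, so width = 9.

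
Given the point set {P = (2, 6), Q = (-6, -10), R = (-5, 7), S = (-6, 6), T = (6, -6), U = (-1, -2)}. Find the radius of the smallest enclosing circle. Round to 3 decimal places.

9.171

A smallest enclosing disk is always determined by at most three of the input points on its boundary.
The minimum enclosing circle is determined by three boundary points: Q, R, T.
Their circumcentre is (-2.1, -1.7) with r² = 84.1.
The farthest remaining point P is at distance² 76.1 ≤ 84.1.
r = √(84.1) ≈ 9.171.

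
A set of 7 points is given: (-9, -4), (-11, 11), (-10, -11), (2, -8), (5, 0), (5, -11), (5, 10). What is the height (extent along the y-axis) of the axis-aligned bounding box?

22

max y = 11, min y = -11, so height = 22.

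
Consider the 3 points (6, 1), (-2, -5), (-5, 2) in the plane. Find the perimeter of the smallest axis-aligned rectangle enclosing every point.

Width = max x − min x = 6 − (-5) = 11.
Height = max y − min y = 2 − (-5) = 7.
Perimeter = 2(11 + 7) = 36.

36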